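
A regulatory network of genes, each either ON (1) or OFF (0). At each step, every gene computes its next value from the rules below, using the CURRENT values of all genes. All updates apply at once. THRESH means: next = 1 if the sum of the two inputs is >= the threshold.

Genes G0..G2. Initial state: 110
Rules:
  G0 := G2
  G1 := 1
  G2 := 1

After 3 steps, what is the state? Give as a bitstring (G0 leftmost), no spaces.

Step 1: G0=G2=0 G1=1(const) G2=1(const) -> 011
Step 2: G0=G2=1 G1=1(const) G2=1(const) -> 111
Step 3: G0=G2=1 G1=1(const) G2=1(const) -> 111

111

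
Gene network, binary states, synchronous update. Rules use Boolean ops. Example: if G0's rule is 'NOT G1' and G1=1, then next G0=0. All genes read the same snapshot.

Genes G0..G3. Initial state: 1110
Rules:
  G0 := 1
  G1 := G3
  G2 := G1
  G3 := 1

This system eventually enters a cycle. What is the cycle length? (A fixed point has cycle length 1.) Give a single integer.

Step 0: 1110
Step 1: G0=1(const) G1=G3=0 G2=G1=1 G3=1(const) -> 1011
Step 2: G0=1(const) G1=G3=1 G2=G1=0 G3=1(const) -> 1101
Step 3: G0=1(const) G1=G3=1 G2=G1=1 G3=1(const) -> 1111
Step 4: G0=1(const) G1=G3=1 G2=G1=1 G3=1(const) -> 1111
State from step 4 equals state from step 3 -> cycle length 1

Answer: 1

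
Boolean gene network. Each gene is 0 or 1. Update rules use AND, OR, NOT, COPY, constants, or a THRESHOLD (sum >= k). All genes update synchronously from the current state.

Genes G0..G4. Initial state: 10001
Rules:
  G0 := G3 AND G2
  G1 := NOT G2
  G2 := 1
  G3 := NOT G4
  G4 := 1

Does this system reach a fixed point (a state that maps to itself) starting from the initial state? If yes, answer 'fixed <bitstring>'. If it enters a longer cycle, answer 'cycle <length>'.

Answer: fixed 00101

Derivation:
Step 0: 10001
Step 1: G0=G3&G2=0&0=0 G1=NOT G2=NOT 0=1 G2=1(const) G3=NOT G4=NOT 1=0 G4=1(const) -> 01101
Step 2: G0=G3&G2=0&1=0 G1=NOT G2=NOT 1=0 G2=1(const) G3=NOT G4=NOT 1=0 G4=1(const) -> 00101
Step 3: G0=G3&G2=0&1=0 G1=NOT G2=NOT 1=0 G2=1(const) G3=NOT G4=NOT 1=0 G4=1(const) -> 00101
Fixed point reached at step 2: 00101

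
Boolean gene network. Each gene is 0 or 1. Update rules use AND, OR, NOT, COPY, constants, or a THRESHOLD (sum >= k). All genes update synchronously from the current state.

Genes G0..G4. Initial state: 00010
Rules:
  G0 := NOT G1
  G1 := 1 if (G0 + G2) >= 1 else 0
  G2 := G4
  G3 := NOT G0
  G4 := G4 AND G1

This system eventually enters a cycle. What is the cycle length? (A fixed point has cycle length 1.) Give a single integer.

Step 0: 00010
Step 1: G0=NOT G1=NOT 0=1 G1=(0+0>=1)=0 G2=G4=0 G3=NOT G0=NOT 0=1 G4=G4&G1=0&0=0 -> 10010
Step 2: G0=NOT G1=NOT 0=1 G1=(1+0>=1)=1 G2=G4=0 G3=NOT G0=NOT 1=0 G4=G4&G1=0&0=0 -> 11000
Step 3: G0=NOT G1=NOT 1=0 G1=(1+0>=1)=1 G2=G4=0 G3=NOT G0=NOT 1=0 G4=G4&G1=0&1=0 -> 01000
Step 4: G0=NOT G1=NOT 1=0 G1=(0+0>=1)=0 G2=G4=0 G3=NOT G0=NOT 0=1 G4=G4&G1=0&1=0 -> 00010
State from step 4 equals state from step 0 -> cycle length 4

Answer: 4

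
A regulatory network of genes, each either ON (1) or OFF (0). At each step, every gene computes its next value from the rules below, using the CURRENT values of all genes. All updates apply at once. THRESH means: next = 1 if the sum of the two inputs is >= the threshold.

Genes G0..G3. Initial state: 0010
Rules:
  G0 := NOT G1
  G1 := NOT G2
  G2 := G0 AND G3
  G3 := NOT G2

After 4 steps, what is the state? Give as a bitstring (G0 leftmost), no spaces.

Step 1: G0=NOT G1=NOT 0=1 G1=NOT G2=NOT 1=0 G2=G0&G3=0&0=0 G3=NOT G2=NOT 1=0 -> 1000
Step 2: G0=NOT G1=NOT 0=1 G1=NOT G2=NOT 0=1 G2=G0&G3=1&0=0 G3=NOT G2=NOT 0=1 -> 1101
Step 3: G0=NOT G1=NOT 1=0 G1=NOT G2=NOT 0=1 G2=G0&G3=1&1=1 G3=NOT G2=NOT 0=1 -> 0111
Step 4: G0=NOT G1=NOT 1=0 G1=NOT G2=NOT 1=0 G2=G0&G3=0&1=0 G3=NOT G2=NOT 1=0 -> 0000

0000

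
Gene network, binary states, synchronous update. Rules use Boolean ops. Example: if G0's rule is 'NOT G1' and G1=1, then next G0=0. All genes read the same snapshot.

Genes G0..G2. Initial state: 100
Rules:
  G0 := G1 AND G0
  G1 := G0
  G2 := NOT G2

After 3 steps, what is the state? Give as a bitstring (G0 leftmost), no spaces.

Step 1: G0=G1&G0=0&1=0 G1=G0=1 G2=NOT G2=NOT 0=1 -> 011
Step 2: G0=G1&G0=1&0=0 G1=G0=0 G2=NOT G2=NOT 1=0 -> 000
Step 3: G0=G1&G0=0&0=0 G1=G0=0 G2=NOT G2=NOT 0=1 -> 001

001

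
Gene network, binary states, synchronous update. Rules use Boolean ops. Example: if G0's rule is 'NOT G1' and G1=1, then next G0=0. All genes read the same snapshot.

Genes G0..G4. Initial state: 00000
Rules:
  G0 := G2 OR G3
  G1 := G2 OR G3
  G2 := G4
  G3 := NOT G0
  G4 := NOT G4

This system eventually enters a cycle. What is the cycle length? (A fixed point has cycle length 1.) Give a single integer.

Step 0: 00000
Step 1: G0=G2|G3=0|0=0 G1=G2|G3=0|0=0 G2=G4=0 G3=NOT G0=NOT 0=1 G4=NOT G4=NOT 0=1 -> 00011
Step 2: G0=G2|G3=0|1=1 G1=G2|G3=0|1=1 G2=G4=1 G3=NOT G0=NOT 0=1 G4=NOT G4=NOT 1=0 -> 11110
Step 3: G0=G2|G3=1|1=1 G1=G2|G3=1|1=1 G2=G4=0 G3=NOT G0=NOT 1=0 G4=NOT G4=NOT 0=1 -> 11001
Step 4: G0=G2|G3=0|0=0 G1=G2|G3=0|0=0 G2=G4=1 G3=NOT G0=NOT 1=0 G4=NOT G4=NOT 1=0 -> 00100
Step 5: G0=G2|G3=1|0=1 G1=G2|G3=1|0=1 G2=G4=0 G3=NOT G0=NOT 0=1 G4=NOT G4=NOT 0=1 -> 11011
Step 6: G0=G2|G3=0|1=1 G1=G2|G3=0|1=1 G2=G4=1 G3=NOT G0=NOT 1=0 G4=NOT G4=NOT 1=0 -> 11100
Step 7: G0=G2|G3=1|0=1 G1=G2|G3=1|0=1 G2=G4=0 G3=NOT G0=NOT 1=0 G4=NOT G4=NOT 0=1 -> 11001
State from step 7 equals state from step 3 -> cycle length 4

Answer: 4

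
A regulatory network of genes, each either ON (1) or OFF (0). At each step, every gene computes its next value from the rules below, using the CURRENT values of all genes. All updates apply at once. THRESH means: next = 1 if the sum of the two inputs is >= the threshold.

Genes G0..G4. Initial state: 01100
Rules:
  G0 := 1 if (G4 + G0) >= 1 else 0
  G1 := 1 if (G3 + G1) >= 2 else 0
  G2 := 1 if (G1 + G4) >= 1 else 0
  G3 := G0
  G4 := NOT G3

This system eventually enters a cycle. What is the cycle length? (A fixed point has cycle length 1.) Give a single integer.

Step 0: 01100
Step 1: G0=(0+0>=1)=0 G1=(0+1>=2)=0 G2=(1+0>=1)=1 G3=G0=0 G4=NOT G3=NOT 0=1 -> 00101
Step 2: G0=(1+0>=1)=1 G1=(0+0>=2)=0 G2=(0+1>=1)=1 G3=G0=0 G4=NOT G3=NOT 0=1 -> 10101
Step 3: G0=(1+1>=1)=1 G1=(0+0>=2)=0 G2=(0+1>=1)=1 G3=G0=1 G4=NOT G3=NOT 0=1 -> 10111
Step 4: G0=(1+1>=1)=1 G1=(1+0>=2)=0 G2=(0+1>=1)=1 G3=G0=1 G4=NOT G3=NOT 1=0 -> 10110
Step 5: G0=(0+1>=1)=1 G1=(1+0>=2)=0 G2=(0+0>=1)=0 G3=G0=1 G4=NOT G3=NOT 1=0 -> 10010
Step 6: G0=(0+1>=1)=1 G1=(1+0>=2)=0 G2=(0+0>=1)=0 G3=G0=1 G4=NOT G3=NOT 1=0 -> 10010
State from step 6 equals state from step 5 -> cycle length 1

Answer: 1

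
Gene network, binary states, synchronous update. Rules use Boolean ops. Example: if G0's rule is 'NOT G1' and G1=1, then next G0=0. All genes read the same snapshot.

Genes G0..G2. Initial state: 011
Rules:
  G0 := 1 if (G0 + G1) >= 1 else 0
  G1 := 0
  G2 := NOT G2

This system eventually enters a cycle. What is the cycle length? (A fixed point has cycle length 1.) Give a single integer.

Step 0: 011
Step 1: G0=(0+1>=1)=1 G1=0(const) G2=NOT G2=NOT 1=0 -> 100
Step 2: G0=(1+0>=1)=1 G1=0(const) G2=NOT G2=NOT 0=1 -> 101
Step 3: G0=(1+0>=1)=1 G1=0(const) G2=NOT G2=NOT 1=0 -> 100
State from step 3 equals state from step 1 -> cycle length 2

Answer: 2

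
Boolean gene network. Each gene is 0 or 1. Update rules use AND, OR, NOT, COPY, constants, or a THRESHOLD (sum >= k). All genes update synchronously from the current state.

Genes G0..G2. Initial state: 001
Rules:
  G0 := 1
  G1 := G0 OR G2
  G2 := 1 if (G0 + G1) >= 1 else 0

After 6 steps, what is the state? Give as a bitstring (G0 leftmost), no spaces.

Step 1: G0=1(const) G1=G0|G2=0|1=1 G2=(0+0>=1)=0 -> 110
Step 2: G0=1(const) G1=G0|G2=1|0=1 G2=(1+1>=1)=1 -> 111
Step 3: G0=1(const) G1=G0|G2=1|1=1 G2=(1+1>=1)=1 -> 111
Step 4: G0=1(const) G1=G0|G2=1|1=1 G2=(1+1>=1)=1 -> 111
Step 5: G0=1(const) G1=G0|G2=1|1=1 G2=(1+1>=1)=1 -> 111
Step 6: G0=1(const) G1=G0|G2=1|1=1 G2=(1+1>=1)=1 -> 111

111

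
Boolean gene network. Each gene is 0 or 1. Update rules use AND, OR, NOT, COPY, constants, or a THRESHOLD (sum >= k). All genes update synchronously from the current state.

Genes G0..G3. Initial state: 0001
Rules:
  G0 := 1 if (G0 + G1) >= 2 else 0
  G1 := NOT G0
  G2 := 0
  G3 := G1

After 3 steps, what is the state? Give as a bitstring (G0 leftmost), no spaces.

Step 1: G0=(0+0>=2)=0 G1=NOT G0=NOT 0=1 G2=0(const) G3=G1=0 -> 0100
Step 2: G0=(0+1>=2)=0 G1=NOT G0=NOT 0=1 G2=0(const) G3=G1=1 -> 0101
Step 3: G0=(0+1>=2)=0 G1=NOT G0=NOT 0=1 G2=0(const) G3=G1=1 -> 0101

0101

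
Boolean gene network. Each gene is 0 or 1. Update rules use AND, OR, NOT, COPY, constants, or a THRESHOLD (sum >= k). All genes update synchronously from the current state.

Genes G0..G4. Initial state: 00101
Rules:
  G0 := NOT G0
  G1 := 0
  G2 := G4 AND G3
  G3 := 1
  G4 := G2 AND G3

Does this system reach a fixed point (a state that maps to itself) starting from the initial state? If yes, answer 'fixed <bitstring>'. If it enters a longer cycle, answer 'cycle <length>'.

Step 0: 00101
Step 1: G0=NOT G0=NOT 0=1 G1=0(const) G2=G4&G3=1&0=0 G3=1(const) G4=G2&G3=1&0=0 -> 10010
Step 2: G0=NOT G0=NOT 1=0 G1=0(const) G2=G4&G3=0&1=0 G3=1(const) G4=G2&G3=0&1=0 -> 00010
Step 3: G0=NOT G0=NOT 0=1 G1=0(const) G2=G4&G3=0&1=0 G3=1(const) G4=G2&G3=0&1=0 -> 10010
Cycle of length 2 starting at step 1 -> no fixed point

Answer: cycle 2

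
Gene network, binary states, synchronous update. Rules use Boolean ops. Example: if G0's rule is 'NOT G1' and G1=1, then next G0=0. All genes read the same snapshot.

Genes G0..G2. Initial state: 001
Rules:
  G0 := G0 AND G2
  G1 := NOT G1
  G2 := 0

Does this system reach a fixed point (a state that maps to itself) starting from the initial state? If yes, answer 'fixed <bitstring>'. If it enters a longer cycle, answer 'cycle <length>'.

Answer: cycle 2

Derivation:
Step 0: 001
Step 1: G0=G0&G2=0&1=0 G1=NOT G1=NOT 0=1 G2=0(const) -> 010
Step 2: G0=G0&G2=0&0=0 G1=NOT G1=NOT 1=0 G2=0(const) -> 000
Step 3: G0=G0&G2=0&0=0 G1=NOT G1=NOT 0=1 G2=0(const) -> 010
Cycle of length 2 starting at step 1 -> no fixed point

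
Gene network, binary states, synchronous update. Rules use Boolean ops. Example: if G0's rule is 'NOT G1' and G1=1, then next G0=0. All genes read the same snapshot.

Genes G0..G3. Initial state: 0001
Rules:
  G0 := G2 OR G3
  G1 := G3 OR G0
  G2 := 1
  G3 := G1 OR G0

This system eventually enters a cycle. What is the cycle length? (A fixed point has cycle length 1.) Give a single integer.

Answer: 1

Derivation:
Step 0: 0001
Step 1: G0=G2|G3=0|1=1 G1=G3|G0=1|0=1 G2=1(const) G3=G1|G0=0|0=0 -> 1110
Step 2: G0=G2|G3=1|0=1 G1=G3|G0=0|1=1 G2=1(const) G3=G1|G0=1|1=1 -> 1111
Step 3: G0=G2|G3=1|1=1 G1=G3|G0=1|1=1 G2=1(const) G3=G1|G0=1|1=1 -> 1111
State from step 3 equals state from step 2 -> cycle length 1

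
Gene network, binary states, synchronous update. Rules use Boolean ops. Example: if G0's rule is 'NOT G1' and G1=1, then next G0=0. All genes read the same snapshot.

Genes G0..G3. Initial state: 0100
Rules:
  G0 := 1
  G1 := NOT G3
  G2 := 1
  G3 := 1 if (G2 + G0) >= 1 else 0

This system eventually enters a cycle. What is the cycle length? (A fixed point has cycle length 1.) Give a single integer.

Answer: 1

Derivation:
Step 0: 0100
Step 1: G0=1(const) G1=NOT G3=NOT 0=1 G2=1(const) G3=(0+0>=1)=0 -> 1110
Step 2: G0=1(const) G1=NOT G3=NOT 0=1 G2=1(const) G3=(1+1>=1)=1 -> 1111
Step 3: G0=1(const) G1=NOT G3=NOT 1=0 G2=1(const) G3=(1+1>=1)=1 -> 1011
Step 4: G0=1(const) G1=NOT G3=NOT 1=0 G2=1(const) G3=(1+1>=1)=1 -> 1011
State from step 4 equals state from step 3 -> cycle length 1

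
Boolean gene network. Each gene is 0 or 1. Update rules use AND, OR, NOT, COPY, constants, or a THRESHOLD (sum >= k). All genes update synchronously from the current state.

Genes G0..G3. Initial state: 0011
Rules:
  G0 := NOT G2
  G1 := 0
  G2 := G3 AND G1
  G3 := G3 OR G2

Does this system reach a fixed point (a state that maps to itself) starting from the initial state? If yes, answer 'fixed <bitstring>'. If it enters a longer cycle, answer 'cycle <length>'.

Step 0: 0011
Step 1: G0=NOT G2=NOT 1=0 G1=0(const) G2=G3&G1=1&0=0 G3=G3|G2=1|1=1 -> 0001
Step 2: G0=NOT G2=NOT 0=1 G1=0(const) G2=G3&G1=1&0=0 G3=G3|G2=1|0=1 -> 1001
Step 3: G0=NOT G2=NOT 0=1 G1=0(const) G2=G3&G1=1&0=0 G3=G3|G2=1|0=1 -> 1001
Fixed point reached at step 2: 1001

Answer: fixed 1001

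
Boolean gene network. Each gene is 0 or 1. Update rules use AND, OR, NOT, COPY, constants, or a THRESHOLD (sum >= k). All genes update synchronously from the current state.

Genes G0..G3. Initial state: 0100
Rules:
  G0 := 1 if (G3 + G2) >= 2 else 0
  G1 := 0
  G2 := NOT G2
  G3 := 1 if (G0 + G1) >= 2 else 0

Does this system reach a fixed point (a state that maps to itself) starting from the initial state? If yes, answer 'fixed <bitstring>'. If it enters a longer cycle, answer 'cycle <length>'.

Answer: cycle 2

Derivation:
Step 0: 0100
Step 1: G0=(0+0>=2)=0 G1=0(const) G2=NOT G2=NOT 0=1 G3=(0+1>=2)=0 -> 0010
Step 2: G0=(0+1>=2)=0 G1=0(const) G2=NOT G2=NOT 1=0 G3=(0+0>=2)=0 -> 0000
Step 3: G0=(0+0>=2)=0 G1=0(const) G2=NOT G2=NOT 0=1 G3=(0+0>=2)=0 -> 0010
Cycle of length 2 starting at step 1 -> no fixed point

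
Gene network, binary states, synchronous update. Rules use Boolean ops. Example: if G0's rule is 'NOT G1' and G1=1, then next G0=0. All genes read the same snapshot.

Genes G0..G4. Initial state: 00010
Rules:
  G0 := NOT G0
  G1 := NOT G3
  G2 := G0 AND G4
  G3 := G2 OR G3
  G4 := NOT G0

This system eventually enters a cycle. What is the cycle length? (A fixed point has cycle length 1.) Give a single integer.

Answer: 2

Derivation:
Step 0: 00010
Step 1: G0=NOT G0=NOT 0=1 G1=NOT G3=NOT 1=0 G2=G0&G4=0&0=0 G3=G2|G3=0|1=1 G4=NOT G0=NOT 0=1 -> 10011
Step 2: G0=NOT G0=NOT 1=0 G1=NOT G3=NOT 1=0 G2=G0&G4=1&1=1 G3=G2|G3=0|1=1 G4=NOT G0=NOT 1=0 -> 00110
Step 3: G0=NOT G0=NOT 0=1 G1=NOT G3=NOT 1=0 G2=G0&G4=0&0=0 G3=G2|G3=1|1=1 G4=NOT G0=NOT 0=1 -> 10011
State from step 3 equals state from step 1 -> cycle length 2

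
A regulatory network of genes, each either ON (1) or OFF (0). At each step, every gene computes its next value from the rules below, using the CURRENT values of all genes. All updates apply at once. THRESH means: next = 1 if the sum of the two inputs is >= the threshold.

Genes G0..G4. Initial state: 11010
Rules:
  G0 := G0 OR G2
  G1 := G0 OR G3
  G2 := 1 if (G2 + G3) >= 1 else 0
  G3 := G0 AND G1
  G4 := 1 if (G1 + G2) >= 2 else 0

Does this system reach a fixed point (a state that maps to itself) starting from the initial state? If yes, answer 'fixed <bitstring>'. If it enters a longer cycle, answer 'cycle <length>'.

Step 0: 11010
Step 1: G0=G0|G2=1|0=1 G1=G0|G3=1|1=1 G2=(0+1>=1)=1 G3=G0&G1=1&1=1 G4=(1+0>=2)=0 -> 11110
Step 2: G0=G0|G2=1|1=1 G1=G0|G3=1|1=1 G2=(1+1>=1)=1 G3=G0&G1=1&1=1 G4=(1+1>=2)=1 -> 11111
Step 3: G0=G0|G2=1|1=1 G1=G0|G3=1|1=1 G2=(1+1>=1)=1 G3=G0&G1=1&1=1 G4=(1+1>=2)=1 -> 11111
Fixed point reached at step 2: 11111

Answer: fixed 11111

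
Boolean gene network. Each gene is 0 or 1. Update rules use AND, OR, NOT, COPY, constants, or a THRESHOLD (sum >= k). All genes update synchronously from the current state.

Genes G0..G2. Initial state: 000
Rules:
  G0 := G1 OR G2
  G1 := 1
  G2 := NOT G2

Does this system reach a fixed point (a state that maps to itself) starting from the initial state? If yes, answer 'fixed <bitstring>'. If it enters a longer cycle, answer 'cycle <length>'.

Answer: cycle 2

Derivation:
Step 0: 000
Step 1: G0=G1|G2=0|0=0 G1=1(const) G2=NOT G2=NOT 0=1 -> 011
Step 2: G0=G1|G2=1|1=1 G1=1(const) G2=NOT G2=NOT 1=0 -> 110
Step 3: G0=G1|G2=1|0=1 G1=1(const) G2=NOT G2=NOT 0=1 -> 111
Step 4: G0=G1|G2=1|1=1 G1=1(const) G2=NOT G2=NOT 1=0 -> 110
Cycle of length 2 starting at step 2 -> no fixed point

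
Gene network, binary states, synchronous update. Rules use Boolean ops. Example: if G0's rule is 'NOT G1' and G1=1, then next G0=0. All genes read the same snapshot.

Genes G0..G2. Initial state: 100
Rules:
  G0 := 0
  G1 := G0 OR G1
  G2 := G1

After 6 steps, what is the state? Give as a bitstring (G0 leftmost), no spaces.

Step 1: G0=0(const) G1=G0|G1=1|0=1 G2=G1=0 -> 010
Step 2: G0=0(const) G1=G0|G1=0|1=1 G2=G1=1 -> 011
Step 3: G0=0(const) G1=G0|G1=0|1=1 G2=G1=1 -> 011
Step 4: G0=0(const) G1=G0|G1=0|1=1 G2=G1=1 -> 011
Step 5: G0=0(const) G1=G0|G1=0|1=1 G2=G1=1 -> 011
Step 6: G0=0(const) G1=G0|G1=0|1=1 G2=G1=1 -> 011

011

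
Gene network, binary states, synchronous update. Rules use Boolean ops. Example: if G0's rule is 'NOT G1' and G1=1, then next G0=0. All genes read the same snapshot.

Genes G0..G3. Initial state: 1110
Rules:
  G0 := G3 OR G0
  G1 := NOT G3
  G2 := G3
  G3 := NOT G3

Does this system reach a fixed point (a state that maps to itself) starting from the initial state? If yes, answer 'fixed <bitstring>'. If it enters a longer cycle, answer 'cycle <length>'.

Step 0: 1110
Step 1: G0=G3|G0=0|1=1 G1=NOT G3=NOT 0=1 G2=G3=0 G3=NOT G3=NOT 0=1 -> 1101
Step 2: G0=G3|G0=1|1=1 G1=NOT G3=NOT 1=0 G2=G3=1 G3=NOT G3=NOT 1=0 -> 1010
Step 3: G0=G3|G0=0|1=1 G1=NOT G3=NOT 0=1 G2=G3=0 G3=NOT G3=NOT 0=1 -> 1101
Cycle of length 2 starting at step 1 -> no fixed point

Answer: cycle 2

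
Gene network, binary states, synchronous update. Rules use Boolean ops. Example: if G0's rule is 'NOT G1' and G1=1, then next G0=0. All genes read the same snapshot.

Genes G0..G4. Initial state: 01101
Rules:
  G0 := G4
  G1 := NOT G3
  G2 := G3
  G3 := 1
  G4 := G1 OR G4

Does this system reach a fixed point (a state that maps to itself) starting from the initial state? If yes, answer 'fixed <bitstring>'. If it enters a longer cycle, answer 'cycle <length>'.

Step 0: 01101
Step 1: G0=G4=1 G1=NOT G3=NOT 0=1 G2=G3=0 G3=1(const) G4=G1|G4=1|1=1 -> 11011
Step 2: G0=G4=1 G1=NOT G3=NOT 1=0 G2=G3=1 G3=1(const) G4=G1|G4=1|1=1 -> 10111
Step 3: G0=G4=1 G1=NOT G3=NOT 1=0 G2=G3=1 G3=1(const) G4=G1|G4=0|1=1 -> 10111
Fixed point reached at step 2: 10111

Answer: fixed 10111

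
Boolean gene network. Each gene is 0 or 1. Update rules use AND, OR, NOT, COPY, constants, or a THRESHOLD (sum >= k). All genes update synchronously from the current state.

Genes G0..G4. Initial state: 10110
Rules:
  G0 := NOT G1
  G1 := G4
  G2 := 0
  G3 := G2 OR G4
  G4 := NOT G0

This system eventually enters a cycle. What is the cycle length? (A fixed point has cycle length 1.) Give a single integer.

Answer: 1

Derivation:
Step 0: 10110
Step 1: G0=NOT G1=NOT 0=1 G1=G4=0 G2=0(const) G3=G2|G4=1|0=1 G4=NOT G0=NOT 1=0 -> 10010
Step 2: G0=NOT G1=NOT 0=1 G1=G4=0 G2=0(const) G3=G2|G4=0|0=0 G4=NOT G0=NOT 1=0 -> 10000
Step 3: G0=NOT G1=NOT 0=1 G1=G4=0 G2=0(const) G3=G2|G4=0|0=0 G4=NOT G0=NOT 1=0 -> 10000
State from step 3 equals state from step 2 -> cycle length 1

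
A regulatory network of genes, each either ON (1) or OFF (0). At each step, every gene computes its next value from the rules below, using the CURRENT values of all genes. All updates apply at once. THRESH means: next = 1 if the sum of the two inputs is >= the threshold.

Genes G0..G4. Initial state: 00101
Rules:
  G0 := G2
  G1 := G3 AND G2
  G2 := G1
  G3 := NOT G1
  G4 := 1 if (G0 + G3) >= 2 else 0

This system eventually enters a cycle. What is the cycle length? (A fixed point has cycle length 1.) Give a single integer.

Answer: 1

Derivation:
Step 0: 00101
Step 1: G0=G2=1 G1=G3&G2=0&1=0 G2=G1=0 G3=NOT G1=NOT 0=1 G4=(0+0>=2)=0 -> 10010
Step 2: G0=G2=0 G1=G3&G2=1&0=0 G2=G1=0 G3=NOT G1=NOT 0=1 G4=(1+1>=2)=1 -> 00011
Step 3: G0=G2=0 G1=G3&G2=1&0=0 G2=G1=0 G3=NOT G1=NOT 0=1 G4=(0+1>=2)=0 -> 00010
Step 4: G0=G2=0 G1=G3&G2=1&0=0 G2=G1=0 G3=NOT G1=NOT 0=1 G4=(0+1>=2)=0 -> 00010
State from step 4 equals state from step 3 -> cycle length 1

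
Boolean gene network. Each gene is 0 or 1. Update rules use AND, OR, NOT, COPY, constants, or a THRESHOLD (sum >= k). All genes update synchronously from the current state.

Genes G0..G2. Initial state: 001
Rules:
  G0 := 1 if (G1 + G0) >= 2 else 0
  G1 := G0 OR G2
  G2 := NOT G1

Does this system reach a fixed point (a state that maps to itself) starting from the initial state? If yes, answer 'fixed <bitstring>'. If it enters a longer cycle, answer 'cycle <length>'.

Step 0: 001
Step 1: G0=(0+0>=2)=0 G1=G0|G2=0|1=1 G2=NOT G1=NOT 0=1 -> 011
Step 2: G0=(1+0>=2)=0 G1=G0|G2=0|1=1 G2=NOT G1=NOT 1=0 -> 010
Step 3: G0=(1+0>=2)=0 G1=G0|G2=0|0=0 G2=NOT G1=NOT 1=0 -> 000
Step 4: G0=(0+0>=2)=0 G1=G0|G2=0|0=0 G2=NOT G1=NOT 0=1 -> 001
Cycle of length 4 starting at step 0 -> no fixed point

Answer: cycle 4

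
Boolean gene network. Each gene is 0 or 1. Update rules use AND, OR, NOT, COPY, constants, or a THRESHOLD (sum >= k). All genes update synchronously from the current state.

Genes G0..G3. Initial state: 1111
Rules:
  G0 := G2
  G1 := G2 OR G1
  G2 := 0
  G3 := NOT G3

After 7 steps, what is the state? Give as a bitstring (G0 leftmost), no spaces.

Step 1: G0=G2=1 G1=G2|G1=1|1=1 G2=0(const) G3=NOT G3=NOT 1=0 -> 1100
Step 2: G0=G2=0 G1=G2|G1=0|1=1 G2=0(const) G3=NOT G3=NOT 0=1 -> 0101
Step 3: G0=G2=0 G1=G2|G1=0|1=1 G2=0(const) G3=NOT G3=NOT 1=0 -> 0100
Step 4: G0=G2=0 G1=G2|G1=0|1=1 G2=0(const) G3=NOT G3=NOT 0=1 -> 0101
Step 5: G0=G2=0 G1=G2|G1=0|1=1 G2=0(const) G3=NOT G3=NOT 1=0 -> 0100
Step 6: G0=G2=0 G1=G2|G1=0|1=1 G2=0(const) G3=NOT G3=NOT 0=1 -> 0101
Step 7: G0=G2=0 G1=G2|G1=0|1=1 G2=0(const) G3=NOT G3=NOT 1=0 -> 0100

0100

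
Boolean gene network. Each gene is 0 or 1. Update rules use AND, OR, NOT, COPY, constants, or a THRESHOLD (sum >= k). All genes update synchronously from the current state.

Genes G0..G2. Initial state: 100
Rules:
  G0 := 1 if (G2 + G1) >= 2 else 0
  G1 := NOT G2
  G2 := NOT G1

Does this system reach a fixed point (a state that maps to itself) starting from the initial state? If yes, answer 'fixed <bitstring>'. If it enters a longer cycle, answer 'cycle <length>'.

Answer: cycle 2

Derivation:
Step 0: 100
Step 1: G0=(0+0>=2)=0 G1=NOT G2=NOT 0=1 G2=NOT G1=NOT 0=1 -> 011
Step 2: G0=(1+1>=2)=1 G1=NOT G2=NOT 1=0 G2=NOT G1=NOT 1=0 -> 100
Cycle of length 2 starting at step 0 -> no fixed point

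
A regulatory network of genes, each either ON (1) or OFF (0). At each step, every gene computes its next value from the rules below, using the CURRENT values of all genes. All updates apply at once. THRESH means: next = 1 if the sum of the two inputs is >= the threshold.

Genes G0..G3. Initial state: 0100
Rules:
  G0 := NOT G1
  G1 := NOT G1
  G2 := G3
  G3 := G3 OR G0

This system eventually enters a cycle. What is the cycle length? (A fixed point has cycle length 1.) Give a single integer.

Step 0: 0100
Step 1: G0=NOT G1=NOT 1=0 G1=NOT G1=NOT 1=0 G2=G3=0 G3=G3|G0=0|0=0 -> 0000
Step 2: G0=NOT G1=NOT 0=1 G1=NOT G1=NOT 0=1 G2=G3=0 G3=G3|G0=0|0=0 -> 1100
Step 3: G0=NOT G1=NOT 1=0 G1=NOT G1=NOT 1=0 G2=G3=0 G3=G3|G0=0|1=1 -> 0001
Step 4: G0=NOT G1=NOT 0=1 G1=NOT G1=NOT 0=1 G2=G3=1 G3=G3|G0=1|0=1 -> 1111
Step 5: G0=NOT G1=NOT 1=0 G1=NOT G1=NOT 1=0 G2=G3=1 G3=G3|G0=1|1=1 -> 0011
Step 6: G0=NOT G1=NOT 0=1 G1=NOT G1=NOT 0=1 G2=G3=1 G3=G3|G0=1|0=1 -> 1111
State from step 6 equals state from step 4 -> cycle length 2

Answer: 2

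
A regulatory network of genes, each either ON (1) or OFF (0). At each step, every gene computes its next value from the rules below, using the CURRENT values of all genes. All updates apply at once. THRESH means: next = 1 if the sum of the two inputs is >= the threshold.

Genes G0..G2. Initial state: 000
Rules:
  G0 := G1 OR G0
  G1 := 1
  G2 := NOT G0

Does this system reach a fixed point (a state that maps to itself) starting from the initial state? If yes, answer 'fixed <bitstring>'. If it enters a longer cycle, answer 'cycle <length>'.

Answer: fixed 110

Derivation:
Step 0: 000
Step 1: G0=G1|G0=0|0=0 G1=1(const) G2=NOT G0=NOT 0=1 -> 011
Step 2: G0=G1|G0=1|0=1 G1=1(const) G2=NOT G0=NOT 0=1 -> 111
Step 3: G0=G1|G0=1|1=1 G1=1(const) G2=NOT G0=NOT 1=0 -> 110
Step 4: G0=G1|G0=1|1=1 G1=1(const) G2=NOT G0=NOT 1=0 -> 110
Fixed point reached at step 3: 110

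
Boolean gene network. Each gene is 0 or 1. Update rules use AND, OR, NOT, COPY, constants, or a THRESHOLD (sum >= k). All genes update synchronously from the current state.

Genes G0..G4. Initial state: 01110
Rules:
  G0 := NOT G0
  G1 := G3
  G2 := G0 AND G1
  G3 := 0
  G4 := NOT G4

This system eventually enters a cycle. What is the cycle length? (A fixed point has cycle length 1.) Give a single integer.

Step 0: 01110
Step 1: G0=NOT G0=NOT 0=1 G1=G3=1 G2=G0&G1=0&1=0 G3=0(const) G4=NOT G4=NOT 0=1 -> 11001
Step 2: G0=NOT G0=NOT 1=0 G1=G3=0 G2=G0&G1=1&1=1 G3=0(const) G4=NOT G4=NOT 1=0 -> 00100
Step 3: G0=NOT G0=NOT 0=1 G1=G3=0 G2=G0&G1=0&0=0 G3=0(const) G4=NOT G4=NOT 0=1 -> 10001
Step 4: G0=NOT G0=NOT 1=0 G1=G3=0 G2=G0&G1=1&0=0 G3=0(const) G4=NOT G4=NOT 1=0 -> 00000
Step 5: G0=NOT G0=NOT 0=1 G1=G3=0 G2=G0&G1=0&0=0 G3=0(const) G4=NOT G4=NOT 0=1 -> 10001
State from step 5 equals state from step 3 -> cycle length 2

Answer: 2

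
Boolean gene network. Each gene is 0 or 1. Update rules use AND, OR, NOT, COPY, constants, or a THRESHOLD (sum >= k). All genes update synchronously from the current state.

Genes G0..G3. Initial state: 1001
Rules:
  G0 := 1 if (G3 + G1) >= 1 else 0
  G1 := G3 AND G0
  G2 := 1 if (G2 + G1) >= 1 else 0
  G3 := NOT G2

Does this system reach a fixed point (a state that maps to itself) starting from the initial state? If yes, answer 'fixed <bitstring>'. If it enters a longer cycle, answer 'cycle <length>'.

Step 0: 1001
Step 1: G0=(1+0>=1)=1 G1=G3&G0=1&1=1 G2=(0+0>=1)=0 G3=NOT G2=NOT 0=1 -> 1101
Step 2: G0=(1+1>=1)=1 G1=G3&G0=1&1=1 G2=(0+1>=1)=1 G3=NOT G2=NOT 0=1 -> 1111
Step 3: G0=(1+1>=1)=1 G1=G3&G0=1&1=1 G2=(1+1>=1)=1 G3=NOT G2=NOT 1=0 -> 1110
Step 4: G0=(0+1>=1)=1 G1=G3&G0=0&1=0 G2=(1+1>=1)=1 G3=NOT G2=NOT 1=0 -> 1010
Step 5: G0=(0+0>=1)=0 G1=G3&G0=0&1=0 G2=(1+0>=1)=1 G3=NOT G2=NOT 1=0 -> 0010
Step 6: G0=(0+0>=1)=0 G1=G3&G0=0&0=0 G2=(1+0>=1)=1 G3=NOT G2=NOT 1=0 -> 0010
Fixed point reached at step 5: 0010

Answer: fixed 0010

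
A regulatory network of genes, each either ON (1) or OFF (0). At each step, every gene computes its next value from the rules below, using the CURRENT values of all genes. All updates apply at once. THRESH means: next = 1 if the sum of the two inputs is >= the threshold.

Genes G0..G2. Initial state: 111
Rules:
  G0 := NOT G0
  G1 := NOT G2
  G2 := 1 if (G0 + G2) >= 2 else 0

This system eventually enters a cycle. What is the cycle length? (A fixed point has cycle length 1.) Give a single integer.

Answer: 2

Derivation:
Step 0: 111
Step 1: G0=NOT G0=NOT 1=0 G1=NOT G2=NOT 1=0 G2=(1+1>=2)=1 -> 001
Step 2: G0=NOT G0=NOT 0=1 G1=NOT G2=NOT 1=0 G2=(0+1>=2)=0 -> 100
Step 3: G0=NOT G0=NOT 1=0 G1=NOT G2=NOT 0=1 G2=(1+0>=2)=0 -> 010
Step 4: G0=NOT G0=NOT 0=1 G1=NOT G2=NOT 0=1 G2=(0+0>=2)=0 -> 110
Step 5: G0=NOT G0=NOT 1=0 G1=NOT G2=NOT 0=1 G2=(1+0>=2)=0 -> 010
State from step 5 equals state from step 3 -> cycle length 2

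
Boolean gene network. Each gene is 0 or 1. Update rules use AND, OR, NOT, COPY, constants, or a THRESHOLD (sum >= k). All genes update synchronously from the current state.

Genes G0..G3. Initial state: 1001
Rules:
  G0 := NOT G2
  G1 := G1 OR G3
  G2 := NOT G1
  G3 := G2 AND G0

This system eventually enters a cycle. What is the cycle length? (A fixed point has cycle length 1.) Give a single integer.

Answer: 1

Derivation:
Step 0: 1001
Step 1: G0=NOT G2=NOT 0=1 G1=G1|G3=0|1=1 G2=NOT G1=NOT 0=1 G3=G2&G0=0&1=0 -> 1110
Step 2: G0=NOT G2=NOT 1=0 G1=G1|G3=1|0=1 G2=NOT G1=NOT 1=0 G3=G2&G0=1&1=1 -> 0101
Step 3: G0=NOT G2=NOT 0=1 G1=G1|G3=1|1=1 G2=NOT G1=NOT 1=0 G3=G2&G0=0&0=0 -> 1100
Step 4: G0=NOT G2=NOT 0=1 G1=G1|G3=1|0=1 G2=NOT G1=NOT 1=0 G3=G2&G0=0&1=0 -> 1100
State from step 4 equals state from step 3 -> cycle length 1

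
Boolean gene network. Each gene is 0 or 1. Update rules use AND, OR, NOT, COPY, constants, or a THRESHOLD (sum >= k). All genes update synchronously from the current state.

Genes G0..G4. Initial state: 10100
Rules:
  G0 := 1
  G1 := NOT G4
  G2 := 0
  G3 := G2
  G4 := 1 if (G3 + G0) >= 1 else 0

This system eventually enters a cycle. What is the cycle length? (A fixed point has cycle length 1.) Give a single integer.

Answer: 1

Derivation:
Step 0: 10100
Step 1: G0=1(const) G1=NOT G4=NOT 0=1 G2=0(const) G3=G2=1 G4=(0+1>=1)=1 -> 11011
Step 2: G0=1(const) G1=NOT G4=NOT 1=0 G2=0(const) G3=G2=0 G4=(1+1>=1)=1 -> 10001
Step 3: G0=1(const) G1=NOT G4=NOT 1=0 G2=0(const) G3=G2=0 G4=(0+1>=1)=1 -> 10001
State from step 3 equals state from step 2 -> cycle length 1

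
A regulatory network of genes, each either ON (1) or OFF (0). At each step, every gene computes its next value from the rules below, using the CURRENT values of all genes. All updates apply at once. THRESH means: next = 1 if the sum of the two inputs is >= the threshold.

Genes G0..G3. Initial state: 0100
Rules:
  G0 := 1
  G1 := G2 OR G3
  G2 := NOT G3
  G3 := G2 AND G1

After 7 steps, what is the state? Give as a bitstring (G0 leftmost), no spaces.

Step 1: G0=1(const) G1=G2|G3=0|0=0 G2=NOT G3=NOT 0=1 G3=G2&G1=0&1=0 -> 1010
Step 2: G0=1(const) G1=G2|G3=1|0=1 G2=NOT G3=NOT 0=1 G3=G2&G1=1&0=0 -> 1110
Step 3: G0=1(const) G1=G2|G3=1|0=1 G2=NOT G3=NOT 0=1 G3=G2&G1=1&1=1 -> 1111
Step 4: G0=1(const) G1=G2|G3=1|1=1 G2=NOT G3=NOT 1=0 G3=G2&G1=1&1=1 -> 1101
Step 5: G0=1(const) G1=G2|G3=0|1=1 G2=NOT G3=NOT 1=0 G3=G2&G1=0&1=0 -> 1100
Step 6: G0=1(const) G1=G2|G3=0|0=0 G2=NOT G3=NOT 0=1 G3=G2&G1=0&1=0 -> 1010
Step 7: G0=1(const) G1=G2|G3=1|0=1 G2=NOT G3=NOT 0=1 G3=G2&G1=1&0=0 -> 1110

1110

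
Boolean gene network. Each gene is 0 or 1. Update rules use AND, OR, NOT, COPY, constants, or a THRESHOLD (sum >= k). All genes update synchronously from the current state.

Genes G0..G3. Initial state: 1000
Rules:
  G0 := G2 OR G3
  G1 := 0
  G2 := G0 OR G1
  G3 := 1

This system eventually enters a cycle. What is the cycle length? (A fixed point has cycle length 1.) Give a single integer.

Step 0: 1000
Step 1: G0=G2|G3=0|0=0 G1=0(const) G2=G0|G1=1|0=1 G3=1(const) -> 0011
Step 2: G0=G2|G3=1|1=1 G1=0(const) G2=G0|G1=0|0=0 G3=1(const) -> 1001
Step 3: G0=G2|G3=0|1=1 G1=0(const) G2=G0|G1=1|0=1 G3=1(const) -> 1011
Step 4: G0=G2|G3=1|1=1 G1=0(const) G2=G0|G1=1|0=1 G3=1(const) -> 1011
State from step 4 equals state from step 3 -> cycle length 1

Answer: 1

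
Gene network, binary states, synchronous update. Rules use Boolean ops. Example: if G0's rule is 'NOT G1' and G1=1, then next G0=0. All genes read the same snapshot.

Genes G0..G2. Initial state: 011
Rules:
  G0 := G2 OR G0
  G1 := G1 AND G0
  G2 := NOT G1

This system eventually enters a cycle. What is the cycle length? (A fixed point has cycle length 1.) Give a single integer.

Step 0: 011
Step 1: G0=G2|G0=1|0=1 G1=G1&G0=1&0=0 G2=NOT G1=NOT 1=0 -> 100
Step 2: G0=G2|G0=0|1=1 G1=G1&G0=0&1=0 G2=NOT G1=NOT 0=1 -> 101
Step 3: G0=G2|G0=1|1=1 G1=G1&G0=0&1=0 G2=NOT G1=NOT 0=1 -> 101
State from step 3 equals state from step 2 -> cycle length 1

Answer: 1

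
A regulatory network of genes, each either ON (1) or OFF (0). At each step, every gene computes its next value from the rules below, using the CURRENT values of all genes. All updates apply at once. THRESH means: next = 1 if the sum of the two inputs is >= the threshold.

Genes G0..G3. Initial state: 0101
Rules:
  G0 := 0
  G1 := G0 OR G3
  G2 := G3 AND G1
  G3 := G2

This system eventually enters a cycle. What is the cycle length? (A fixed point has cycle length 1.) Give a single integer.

Answer: 1

Derivation:
Step 0: 0101
Step 1: G0=0(const) G1=G0|G3=0|1=1 G2=G3&G1=1&1=1 G3=G2=0 -> 0110
Step 2: G0=0(const) G1=G0|G3=0|0=0 G2=G3&G1=0&1=0 G3=G2=1 -> 0001
Step 3: G0=0(const) G1=G0|G3=0|1=1 G2=G3&G1=1&0=0 G3=G2=0 -> 0100
Step 4: G0=0(const) G1=G0|G3=0|0=0 G2=G3&G1=0&1=0 G3=G2=0 -> 0000
Step 5: G0=0(const) G1=G0|G3=0|0=0 G2=G3&G1=0&0=0 G3=G2=0 -> 0000
State from step 5 equals state from step 4 -> cycle length 1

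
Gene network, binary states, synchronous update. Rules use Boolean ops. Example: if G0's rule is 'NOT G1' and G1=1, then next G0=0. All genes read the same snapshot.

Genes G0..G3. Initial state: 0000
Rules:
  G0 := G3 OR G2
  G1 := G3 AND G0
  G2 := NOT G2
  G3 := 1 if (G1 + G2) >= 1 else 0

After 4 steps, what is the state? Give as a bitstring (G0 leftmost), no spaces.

Step 1: G0=G3|G2=0|0=0 G1=G3&G0=0&0=0 G2=NOT G2=NOT 0=1 G3=(0+0>=1)=0 -> 0010
Step 2: G0=G3|G2=0|1=1 G1=G3&G0=0&0=0 G2=NOT G2=NOT 1=0 G3=(0+1>=1)=1 -> 1001
Step 3: G0=G3|G2=1|0=1 G1=G3&G0=1&1=1 G2=NOT G2=NOT 0=1 G3=(0+0>=1)=0 -> 1110
Step 4: G0=G3|G2=0|1=1 G1=G3&G0=0&1=0 G2=NOT G2=NOT 1=0 G3=(1+1>=1)=1 -> 1001

1001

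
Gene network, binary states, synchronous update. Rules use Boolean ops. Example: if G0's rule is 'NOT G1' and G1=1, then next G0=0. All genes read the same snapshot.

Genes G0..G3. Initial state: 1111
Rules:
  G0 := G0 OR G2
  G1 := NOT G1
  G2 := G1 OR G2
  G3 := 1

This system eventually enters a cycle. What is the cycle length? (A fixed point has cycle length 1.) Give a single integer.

Answer: 2

Derivation:
Step 0: 1111
Step 1: G0=G0|G2=1|1=1 G1=NOT G1=NOT 1=0 G2=G1|G2=1|1=1 G3=1(const) -> 1011
Step 2: G0=G0|G2=1|1=1 G1=NOT G1=NOT 0=1 G2=G1|G2=0|1=1 G3=1(const) -> 1111
State from step 2 equals state from step 0 -> cycle length 2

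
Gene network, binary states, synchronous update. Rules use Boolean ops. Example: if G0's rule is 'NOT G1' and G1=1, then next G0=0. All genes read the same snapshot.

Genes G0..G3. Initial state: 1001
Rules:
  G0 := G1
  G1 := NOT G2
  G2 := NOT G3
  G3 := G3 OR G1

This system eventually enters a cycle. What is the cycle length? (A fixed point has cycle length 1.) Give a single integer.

Answer: 1

Derivation:
Step 0: 1001
Step 1: G0=G1=0 G1=NOT G2=NOT 0=1 G2=NOT G3=NOT 1=0 G3=G3|G1=1|0=1 -> 0101
Step 2: G0=G1=1 G1=NOT G2=NOT 0=1 G2=NOT G3=NOT 1=0 G3=G3|G1=1|1=1 -> 1101
Step 3: G0=G1=1 G1=NOT G2=NOT 0=1 G2=NOT G3=NOT 1=0 G3=G3|G1=1|1=1 -> 1101
State from step 3 equals state from step 2 -> cycle length 1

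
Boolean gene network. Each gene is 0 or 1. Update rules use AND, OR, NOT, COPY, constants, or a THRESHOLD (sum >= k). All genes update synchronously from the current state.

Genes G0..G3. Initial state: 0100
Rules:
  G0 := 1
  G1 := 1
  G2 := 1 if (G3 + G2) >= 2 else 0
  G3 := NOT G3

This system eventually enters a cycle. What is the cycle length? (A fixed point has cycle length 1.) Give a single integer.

Step 0: 0100
Step 1: G0=1(const) G1=1(const) G2=(0+0>=2)=0 G3=NOT G3=NOT 0=1 -> 1101
Step 2: G0=1(const) G1=1(const) G2=(1+0>=2)=0 G3=NOT G3=NOT 1=0 -> 1100
Step 3: G0=1(const) G1=1(const) G2=(0+0>=2)=0 G3=NOT G3=NOT 0=1 -> 1101
State from step 3 equals state from step 1 -> cycle length 2

Answer: 2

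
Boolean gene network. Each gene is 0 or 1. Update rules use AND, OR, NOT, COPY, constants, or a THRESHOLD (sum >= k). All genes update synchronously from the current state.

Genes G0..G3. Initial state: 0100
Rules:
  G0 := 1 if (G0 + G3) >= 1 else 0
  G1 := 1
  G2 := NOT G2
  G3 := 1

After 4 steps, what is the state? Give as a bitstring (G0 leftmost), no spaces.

Step 1: G0=(0+0>=1)=0 G1=1(const) G2=NOT G2=NOT 0=1 G3=1(const) -> 0111
Step 2: G0=(0+1>=1)=1 G1=1(const) G2=NOT G2=NOT 1=0 G3=1(const) -> 1101
Step 3: G0=(1+1>=1)=1 G1=1(const) G2=NOT G2=NOT 0=1 G3=1(const) -> 1111
Step 4: G0=(1+1>=1)=1 G1=1(const) G2=NOT G2=NOT 1=0 G3=1(const) -> 1101

1101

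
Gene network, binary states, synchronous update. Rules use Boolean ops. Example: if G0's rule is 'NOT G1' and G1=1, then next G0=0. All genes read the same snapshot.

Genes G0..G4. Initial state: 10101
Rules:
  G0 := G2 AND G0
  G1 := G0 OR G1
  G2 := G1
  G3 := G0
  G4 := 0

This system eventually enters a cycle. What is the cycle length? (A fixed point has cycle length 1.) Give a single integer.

Step 0: 10101
Step 1: G0=G2&G0=1&1=1 G1=G0|G1=1|0=1 G2=G1=0 G3=G0=1 G4=0(const) -> 11010
Step 2: G0=G2&G0=0&1=0 G1=G0|G1=1|1=1 G2=G1=1 G3=G0=1 G4=0(const) -> 01110
Step 3: G0=G2&G0=1&0=0 G1=G0|G1=0|1=1 G2=G1=1 G3=G0=0 G4=0(const) -> 01100
Step 4: G0=G2&G0=1&0=0 G1=G0|G1=0|1=1 G2=G1=1 G3=G0=0 G4=0(const) -> 01100
State from step 4 equals state from step 3 -> cycle length 1

Answer: 1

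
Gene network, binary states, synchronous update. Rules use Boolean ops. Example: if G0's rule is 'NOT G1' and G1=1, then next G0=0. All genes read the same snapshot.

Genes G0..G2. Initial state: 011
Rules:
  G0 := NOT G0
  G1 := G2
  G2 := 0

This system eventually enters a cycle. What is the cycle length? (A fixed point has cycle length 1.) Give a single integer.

Step 0: 011
Step 1: G0=NOT G0=NOT 0=1 G1=G2=1 G2=0(const) -> 110
Step 2: G0=NOT G0=NOT 1=0 G1=G2=0 G2=0(const) -> 000
Step 3: G0=NOT G0=NOT 0=1 G1=G2=0 G2=0(const) -> 100
Step 4: G0=NOT G0=NOT 1=0 G1=G2=0 G2=0(const) -> 000
State from step 4 equals state from step 2 -> cycle length 2

Answer: 2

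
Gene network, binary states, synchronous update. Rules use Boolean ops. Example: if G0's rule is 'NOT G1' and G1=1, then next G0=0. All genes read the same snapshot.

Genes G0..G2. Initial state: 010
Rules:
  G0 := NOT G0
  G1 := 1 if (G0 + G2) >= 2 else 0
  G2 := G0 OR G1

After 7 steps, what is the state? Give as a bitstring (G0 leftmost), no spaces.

Step 1: G0=NOT G0=NOT 0=1 G1=(0+0>=2)=0 G2=G0|G1=0|1=1 -> 101
Step 2: G0=NOT G0=NOT 1=0 G1=(1+1>=2)=1 G2=G0|G1=1|0=1 -> 011
Step 3: G0=NOT G0=NOT 0=1 G1=(0+1>=2)=0 G2=G0|G1=0|1=1 -> 101
Step 4: G0=NOT G0=NOT 1=0 G1=(1+1>=2)=1 G2=G0|G1=1|0=1 -> 011
Step 5: G0=NOT G0=NOT 0=1 G1=(0+1>=2)=0 G2=G0|G1=0|1=1 -> 101
Step 6: G0=NOT G0=NOT 1=0 G1=(1+1>=2)=1 G2=G0|G1=1|0=1 -> 011
Step 7: G0=NOT G0=NOT 0=1 G1=(0+1>=2)=0 G2=G0|G1=0|1=1 -> 101

101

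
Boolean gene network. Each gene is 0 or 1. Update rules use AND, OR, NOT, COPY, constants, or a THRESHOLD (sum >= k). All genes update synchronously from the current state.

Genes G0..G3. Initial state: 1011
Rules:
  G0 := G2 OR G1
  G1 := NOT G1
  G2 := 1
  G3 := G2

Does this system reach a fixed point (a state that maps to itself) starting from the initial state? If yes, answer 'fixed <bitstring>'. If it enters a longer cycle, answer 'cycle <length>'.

Answer: cycle 2

Derivation:
Step 0: 1011
Step 1: G0=G2|G1=1|0=1 G1=NOT G1=NOT 0=1 G2=1(const) G3=G2=1 -> 1111
Step 2: G0=G2|G1=1|1=1 G1=NOT G1=NOT 1=0 G2=1(const) G3=G2=1 -> 1011
Cycle of length 2 starting at step 0 -> no fixed point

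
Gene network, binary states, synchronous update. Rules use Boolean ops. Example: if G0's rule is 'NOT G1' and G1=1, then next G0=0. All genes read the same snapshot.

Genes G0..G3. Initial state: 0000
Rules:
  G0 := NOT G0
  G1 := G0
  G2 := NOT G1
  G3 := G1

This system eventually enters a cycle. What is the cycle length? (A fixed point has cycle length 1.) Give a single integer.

Answer: 2

Derivation:
Step 0: 0000
Step 1: G0=NOT G0=NOT 0=1 G1=G0=0 G2=NOT G1=NOT 0=1 G3=G1=0 -> 1010
Step 2: G0=NOT G0=NOT 1=0 G1=G0=1 G2=NOT G1=NOT 0=1 G3=G1=0 -> 0110
Step 3: G0=NOT G0=NOT 0=1 G1=G0=0 G2=NOT G1=NOT 1=0 G3=G1=1 -> 1001
Step 4: G0=NOT G0=NOT 1=0 G1=G0=1 G2=NOT G1=NOT 0=1 G3=G1=0 -> 0110
State from step 4 equals state from step 2 -> cycle length 2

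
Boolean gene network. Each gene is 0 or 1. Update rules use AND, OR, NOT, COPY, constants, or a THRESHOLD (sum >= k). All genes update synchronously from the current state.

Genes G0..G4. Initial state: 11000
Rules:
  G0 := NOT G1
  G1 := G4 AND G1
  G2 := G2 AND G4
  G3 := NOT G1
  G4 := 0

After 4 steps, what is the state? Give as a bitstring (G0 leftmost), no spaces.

Step 1: G0=NOT G1=NOT 1=0 G1=G4&G1=0&1=0 G2=G2&G4=0&0=0 G3=NOT G1=NOT 1=0 G4=0(const) -> 00000
Step 2: G0=NOT G1=NOT 0=1 G1=G4&G1=0&0=0 G2=G2&G4=0&0=0 G3=NOT G1=NOT 0=1 G4=0(const) -> 10010
Step 3: G0=NOT G1=NOT 0=1 G1=G4&G1=0&0=0 G2=G2&G4=0&0=0 G3=NOT G1=NOT 0=1 G4=0(const) -> 10010
Step 4: G0=NOT G1=NOT 0=1 G1=G4&G1=0&0=0 G2=G2&G4=0&0=0 G3=NOT G1=NOT 0=1 G4=0(const) -> 10010

10010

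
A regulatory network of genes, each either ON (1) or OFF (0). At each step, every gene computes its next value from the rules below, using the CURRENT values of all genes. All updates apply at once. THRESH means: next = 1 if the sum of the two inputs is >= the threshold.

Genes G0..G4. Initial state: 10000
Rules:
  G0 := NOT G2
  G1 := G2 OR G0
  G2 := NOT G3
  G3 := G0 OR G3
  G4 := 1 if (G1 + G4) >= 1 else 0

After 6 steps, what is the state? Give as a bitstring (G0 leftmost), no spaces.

Step 1: G0=NOT G2=NOT 0=1 G1=G2|G0=0|1=1 G2=NOT G3=NOT 0=1 G3=G0|G3=1|0=1 G4=(0+0>=1)=0 -> 11110
Step 2: G0=NOT G2=NOT 1=0 G1=G2|G0=1|1=1 G2=NOT G3=NOT 1=0 G3=G0|G3=1|1=1 G4=(1+0>=1)=1 -> 01011
Step 3: G0=NOT G2=NOT 0=1 G1=G2|G0=0|0=0 G2=NOT G3=NOT 1=0 G3=G0|G3=0|1=1 G4=(1+1>=1)=1 -> 10011
Step 4: G0=NOT G2=NOT 0=1 G1=G2|G0=0|1=1 G2=NOT G3=NOT 1=0 G3=G0|G3=1|1=1 G4=(0+1>=1)=1 -> 11011
Step 5: G0=NOT G2=NOT 0=1 G1=G2|G0=0|1=1 G2=NOT G3=NOT 1=0 G3=G0|G3=1|1=1 G4=(1+1>=1)=1 -> 11011
Step 6: G0=NOT G2=NOT 0=1 G1=G2|G0=0|1=1 G2=NOT G3=NOT 1=0 G3=G0|G3=1|1=1 G4=(1+1>=1)=1 -> 11011

11011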